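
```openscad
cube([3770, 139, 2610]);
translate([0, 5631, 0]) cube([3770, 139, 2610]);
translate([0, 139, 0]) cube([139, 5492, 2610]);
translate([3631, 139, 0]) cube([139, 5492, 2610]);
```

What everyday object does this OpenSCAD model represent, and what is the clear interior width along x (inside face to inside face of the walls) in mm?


A house (or room) frame. The interior width is 3492 mm.

Four 2610 mm walls enclosing a rectangle with no floor or roof — a room or house frame. Outside width is 3770 mm and wall thickness is 139 mm, so the interior width is 3770 − 2 × 139 = 3492 mm.


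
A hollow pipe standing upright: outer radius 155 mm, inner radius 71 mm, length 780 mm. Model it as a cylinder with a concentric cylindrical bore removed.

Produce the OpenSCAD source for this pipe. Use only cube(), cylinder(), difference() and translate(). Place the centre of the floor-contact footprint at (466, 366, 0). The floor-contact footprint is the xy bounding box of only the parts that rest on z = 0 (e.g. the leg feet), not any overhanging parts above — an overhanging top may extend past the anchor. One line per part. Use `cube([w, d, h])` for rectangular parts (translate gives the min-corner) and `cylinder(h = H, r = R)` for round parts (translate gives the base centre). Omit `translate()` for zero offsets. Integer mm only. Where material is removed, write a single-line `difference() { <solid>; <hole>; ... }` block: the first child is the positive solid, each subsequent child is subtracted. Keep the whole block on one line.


difference() { translate([466, 366, 0]) cylinder(h = 780, r = 155); translate([466, 366, 0]) cylinder(h = 780, r = 71); }


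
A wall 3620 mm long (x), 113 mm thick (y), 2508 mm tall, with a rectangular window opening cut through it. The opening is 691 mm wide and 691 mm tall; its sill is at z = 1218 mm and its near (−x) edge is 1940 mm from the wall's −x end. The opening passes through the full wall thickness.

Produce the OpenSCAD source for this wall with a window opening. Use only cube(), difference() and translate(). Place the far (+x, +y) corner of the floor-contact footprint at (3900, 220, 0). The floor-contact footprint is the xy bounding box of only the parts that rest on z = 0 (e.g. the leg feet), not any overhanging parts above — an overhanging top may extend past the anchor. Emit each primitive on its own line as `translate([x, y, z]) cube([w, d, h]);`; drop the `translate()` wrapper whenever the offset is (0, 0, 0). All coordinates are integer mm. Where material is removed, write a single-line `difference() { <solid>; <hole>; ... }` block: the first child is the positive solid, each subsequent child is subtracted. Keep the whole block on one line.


difference() { translate([280, 107, 0]) cube([3620, 113, 2508]); translate([2220, 107, 1218]) cube([691, 113, 691]); }


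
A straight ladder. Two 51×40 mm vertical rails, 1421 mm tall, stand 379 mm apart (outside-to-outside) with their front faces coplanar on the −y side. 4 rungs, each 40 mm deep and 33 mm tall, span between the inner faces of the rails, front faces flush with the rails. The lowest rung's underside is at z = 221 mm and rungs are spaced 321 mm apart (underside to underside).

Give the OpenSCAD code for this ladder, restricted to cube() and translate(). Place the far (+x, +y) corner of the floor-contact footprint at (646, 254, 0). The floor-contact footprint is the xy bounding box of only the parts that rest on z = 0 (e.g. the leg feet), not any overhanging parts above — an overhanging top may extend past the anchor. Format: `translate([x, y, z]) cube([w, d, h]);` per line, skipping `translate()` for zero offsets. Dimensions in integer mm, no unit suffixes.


translate([267, 214, 0]) cube([51, 40, 1421]);
translate([595, 214, 0]) cube([51, 40, 1421]);
translate([318, 214, 221]) cube([277, 40, 33]);
translate([318, 214, 542]) cube([277, 40, 33]);
translate([318, 214, 863]) cube([277, 40, 33]);
translate([318, 214, 1184]) cube([277, 40, 33]);


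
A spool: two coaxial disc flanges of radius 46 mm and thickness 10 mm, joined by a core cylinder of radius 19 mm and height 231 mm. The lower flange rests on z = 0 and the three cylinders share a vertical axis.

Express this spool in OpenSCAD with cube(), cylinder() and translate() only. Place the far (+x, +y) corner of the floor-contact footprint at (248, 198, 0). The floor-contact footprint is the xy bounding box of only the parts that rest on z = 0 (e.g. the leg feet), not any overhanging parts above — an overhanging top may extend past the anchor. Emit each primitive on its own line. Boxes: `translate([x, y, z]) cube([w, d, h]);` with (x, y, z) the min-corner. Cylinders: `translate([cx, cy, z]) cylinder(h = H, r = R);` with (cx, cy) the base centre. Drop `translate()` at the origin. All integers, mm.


translate([202, 152, 0]) cylinder(h = 10, r = 46);
translate([202, 152, 10]) cylinder(h = 231, r = 19);
translate([202, 152, 241]) cylinder(h = 10, r = 46);


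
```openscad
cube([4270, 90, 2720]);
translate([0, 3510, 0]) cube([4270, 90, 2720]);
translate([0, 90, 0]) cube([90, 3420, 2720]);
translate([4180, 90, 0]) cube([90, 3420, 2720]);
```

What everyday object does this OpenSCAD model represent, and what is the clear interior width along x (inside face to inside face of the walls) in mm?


A house (or room) frame. The interior width is 4090 mm.

Four 2720 mm walls enclosing a rectangle with no floor or roof — a room or house frame. Outside width is 4270 mm and wall thickness is 90 mm, so the interior width is 4270 − 2 × 90 = 4090 mm.


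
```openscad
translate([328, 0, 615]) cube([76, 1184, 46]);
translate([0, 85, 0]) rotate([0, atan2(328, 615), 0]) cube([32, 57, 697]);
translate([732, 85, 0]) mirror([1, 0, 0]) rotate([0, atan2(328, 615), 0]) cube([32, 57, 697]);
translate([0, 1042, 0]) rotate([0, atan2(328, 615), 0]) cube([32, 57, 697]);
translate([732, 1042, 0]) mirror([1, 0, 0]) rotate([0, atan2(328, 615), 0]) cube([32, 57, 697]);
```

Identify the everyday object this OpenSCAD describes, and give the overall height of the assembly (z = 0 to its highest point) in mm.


A sawhorse. The overall height is 661 mm.

A beam across two mirrored pairs of raked legs — a sawhorse. The beam's underside is at z = 615 (matching the legs' vertical rise in atan2(328, 615)) and the beam is 46 mm tall, so its top is at 615 + 46 = 661 mm. The raked legs top out at the beam's underside, so that is the highest point.


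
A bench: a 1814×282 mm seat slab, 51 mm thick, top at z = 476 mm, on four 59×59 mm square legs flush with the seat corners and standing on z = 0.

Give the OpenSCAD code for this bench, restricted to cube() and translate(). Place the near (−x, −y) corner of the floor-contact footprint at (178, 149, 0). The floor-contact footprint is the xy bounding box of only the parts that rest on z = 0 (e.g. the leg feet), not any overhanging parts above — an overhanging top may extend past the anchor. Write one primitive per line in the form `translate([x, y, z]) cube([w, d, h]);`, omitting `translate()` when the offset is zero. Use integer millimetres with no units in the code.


// leg_h = 476 − 51 = 425
translate([178, 149, 425]) cube([1814, 282, 51]);
translate([178, 149, 0]) cube([59, 59, 425]);
translate([178, 372, 0]) cube([59, 59, 425]);
translate([1933, 149, 0]) cube([59, 59, 425]);
translate([1933, 372, 0]) cube([59, 59, 425]);


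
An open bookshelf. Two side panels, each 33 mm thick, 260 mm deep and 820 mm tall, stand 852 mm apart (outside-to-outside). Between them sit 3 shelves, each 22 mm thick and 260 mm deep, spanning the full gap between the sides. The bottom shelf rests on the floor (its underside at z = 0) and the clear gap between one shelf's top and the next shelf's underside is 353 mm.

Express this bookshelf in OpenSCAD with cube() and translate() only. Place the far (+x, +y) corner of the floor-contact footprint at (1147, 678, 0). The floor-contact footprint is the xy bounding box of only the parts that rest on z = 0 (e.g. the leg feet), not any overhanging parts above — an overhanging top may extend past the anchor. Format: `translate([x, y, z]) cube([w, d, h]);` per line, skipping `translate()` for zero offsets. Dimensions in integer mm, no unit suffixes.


translate([295, 418, 0]) cube([33, 260, 820]);
translate([1114, 418, 0]) cube([33, 260, 820]);
translate([328, 418, 0]) cube([786, 260, 22]);
translate([328, 418, 375]) cube([786, 260, 22]);
translate([328, 418, 750]) cube([786, 260, 22]);


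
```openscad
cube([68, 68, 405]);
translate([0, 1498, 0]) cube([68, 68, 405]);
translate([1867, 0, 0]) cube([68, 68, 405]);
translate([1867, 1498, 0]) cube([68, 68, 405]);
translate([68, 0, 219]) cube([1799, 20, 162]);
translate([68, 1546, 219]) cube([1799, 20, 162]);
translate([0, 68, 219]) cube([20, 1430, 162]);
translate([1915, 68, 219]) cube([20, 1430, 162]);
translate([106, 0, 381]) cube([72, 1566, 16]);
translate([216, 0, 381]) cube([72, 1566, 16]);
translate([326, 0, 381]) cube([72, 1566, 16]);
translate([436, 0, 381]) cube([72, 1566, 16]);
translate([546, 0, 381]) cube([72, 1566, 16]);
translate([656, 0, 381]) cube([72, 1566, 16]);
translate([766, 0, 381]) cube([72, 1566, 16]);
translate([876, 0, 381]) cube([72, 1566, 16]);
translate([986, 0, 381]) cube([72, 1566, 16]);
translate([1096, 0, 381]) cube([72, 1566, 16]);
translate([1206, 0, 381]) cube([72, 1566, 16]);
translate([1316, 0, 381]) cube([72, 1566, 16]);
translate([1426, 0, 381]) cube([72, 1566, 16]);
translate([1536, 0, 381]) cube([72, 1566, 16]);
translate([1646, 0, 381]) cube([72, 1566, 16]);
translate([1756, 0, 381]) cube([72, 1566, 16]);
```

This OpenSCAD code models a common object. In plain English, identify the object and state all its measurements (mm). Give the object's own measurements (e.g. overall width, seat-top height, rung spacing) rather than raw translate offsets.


A bed frame 1935 mm long (x) by 1566 mm wide (y). Four 68×68 mm corner posts, 405 mm tall, at the corners of the footprint. Four rails of 20 mm thickness and 162 mm height run between adjacent posts with their undersides at z = 219 mm, their outer faces flush with the outside of the frame (the two x-running rails run between the posts' inner faces; the two y-running rails run between the posts' inner faces). 16 slats, each 72 mm wide (x) and 16 mm thick, lie across the top of the two x-running rails, running the full 1566 mm width of the frame in y; along x they sit between the end posts with a 38 mm gap after the −x posts and between neighbouring slats, leaving 39 mm before the +x posts.


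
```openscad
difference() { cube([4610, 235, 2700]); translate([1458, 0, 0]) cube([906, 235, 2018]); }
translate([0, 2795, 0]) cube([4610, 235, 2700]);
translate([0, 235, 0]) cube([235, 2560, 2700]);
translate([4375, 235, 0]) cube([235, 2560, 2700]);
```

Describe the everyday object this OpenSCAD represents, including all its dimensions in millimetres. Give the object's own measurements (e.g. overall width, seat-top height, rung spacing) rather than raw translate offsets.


A single room: four walls, each 2700 mm tall and 235 mm thick, enclosing an outside footprint 4610×3030 mm (x × y), no floor or roof. The front and back walls (−y and +y sides) run the full x-width; the side walls fit between their inner faces. A door opening 906 mm wide and 2018 mm tall is cut through the front wall from the floor up, its −x edge 1458 mm from the wall's −x end.


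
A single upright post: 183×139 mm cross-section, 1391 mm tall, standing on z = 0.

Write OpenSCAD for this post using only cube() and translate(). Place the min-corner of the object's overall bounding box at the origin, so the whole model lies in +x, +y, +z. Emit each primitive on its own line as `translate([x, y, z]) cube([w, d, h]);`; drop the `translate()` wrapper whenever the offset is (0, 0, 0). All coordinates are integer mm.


cube([183, 139, 1391]);


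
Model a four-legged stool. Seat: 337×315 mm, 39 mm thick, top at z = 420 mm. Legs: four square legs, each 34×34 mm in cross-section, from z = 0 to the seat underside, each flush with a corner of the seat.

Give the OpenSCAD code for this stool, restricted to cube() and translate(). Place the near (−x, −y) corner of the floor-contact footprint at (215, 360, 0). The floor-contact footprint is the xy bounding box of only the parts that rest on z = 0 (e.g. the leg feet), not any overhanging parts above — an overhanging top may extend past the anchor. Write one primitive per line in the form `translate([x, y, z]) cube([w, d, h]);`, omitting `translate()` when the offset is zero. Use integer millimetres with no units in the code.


// leg_h = 420 - 39 = 381
translate([215, 360, 381]) cube([337, 315, 39]);
translate([215, 360, 0]) cube([34, 34, 381]);
translate([518, 360, 0]) cube([34, 34, 381]);
translate([215, 641, 0]) cube([34, 34, 381]);
translate([518, 641, 0]) cube([34, 34, 381]);


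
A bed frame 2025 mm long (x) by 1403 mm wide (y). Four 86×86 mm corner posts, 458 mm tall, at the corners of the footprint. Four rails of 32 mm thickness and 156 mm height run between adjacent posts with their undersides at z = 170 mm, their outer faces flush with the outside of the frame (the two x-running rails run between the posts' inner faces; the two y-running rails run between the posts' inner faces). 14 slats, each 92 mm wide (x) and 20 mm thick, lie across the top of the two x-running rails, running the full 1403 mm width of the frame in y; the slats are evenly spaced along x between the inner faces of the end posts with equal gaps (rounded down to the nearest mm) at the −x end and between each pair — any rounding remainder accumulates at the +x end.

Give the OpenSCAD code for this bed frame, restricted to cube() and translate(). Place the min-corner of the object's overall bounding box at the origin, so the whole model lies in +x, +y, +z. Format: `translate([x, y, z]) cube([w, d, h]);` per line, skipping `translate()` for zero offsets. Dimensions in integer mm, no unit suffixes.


cube([86, 86, 458]);
translate([0, 1317, 0]) cube([86, 86, 458]);
translate([1939, 0, 0]) cube([86, 86, 458]);
translate([1939, 1317, 0]) cube([86, 86, 458]);
translate([86, 0, 170]) cube([1853, 32, 156]);
translate([86, 1371, 170]) cube([1853, 32, 156]);
translate([0, 86, 170]) cube([32, 1231, 156]);
translate([1993, 86, 170]) cube([32, 1231, 156]);
translate([123, 0, 326]) cube([92, 1403, 20]);
translate([252, 0, 326]) cube([92, 1403, 20]);
translate([381, 0, 326]) cube([92, 1403, 20]);
translate([510, 0, 326]) cube([92, 1403, 20]);
translate([639, 0, 326]) cube([92, 1403, 20]);
translate([768, 0, 326]) cube([92, 1403, 20]);
translate([897, 0, 326]) cube([92, 1403, 20]);
translate([1026, 0, 326]) cube([92, 1403, 20]);
translate([1155, 0, 326]) cube([92, 1403, 20]);
translate([1284, 0, 326]) cube([92, 1403, 20]);
translate([1413, 0, 326]) cube([92, 1403, 20]);
translate([1542, 0, 326]) cube([92, 1403, 20]);
translate([1671, 0, 326]) cube([92, 1403, 20]);
translate([1800, 0, 326]) cube([92, 1403, 20]);


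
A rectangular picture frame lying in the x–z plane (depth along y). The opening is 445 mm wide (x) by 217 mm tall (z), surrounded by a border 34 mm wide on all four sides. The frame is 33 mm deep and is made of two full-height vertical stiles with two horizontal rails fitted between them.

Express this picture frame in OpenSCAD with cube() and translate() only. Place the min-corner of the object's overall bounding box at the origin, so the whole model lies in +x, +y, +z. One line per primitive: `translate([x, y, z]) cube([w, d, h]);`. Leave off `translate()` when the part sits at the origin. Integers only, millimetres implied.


cube([34, 33, 285]);
translate([479, 0, 0]) cube([34, 33, 285]);
translate([34, 0, 0]) cube([445, 33, 34]);
translate([34, 0, 251]) cube([445, 33, 34]);


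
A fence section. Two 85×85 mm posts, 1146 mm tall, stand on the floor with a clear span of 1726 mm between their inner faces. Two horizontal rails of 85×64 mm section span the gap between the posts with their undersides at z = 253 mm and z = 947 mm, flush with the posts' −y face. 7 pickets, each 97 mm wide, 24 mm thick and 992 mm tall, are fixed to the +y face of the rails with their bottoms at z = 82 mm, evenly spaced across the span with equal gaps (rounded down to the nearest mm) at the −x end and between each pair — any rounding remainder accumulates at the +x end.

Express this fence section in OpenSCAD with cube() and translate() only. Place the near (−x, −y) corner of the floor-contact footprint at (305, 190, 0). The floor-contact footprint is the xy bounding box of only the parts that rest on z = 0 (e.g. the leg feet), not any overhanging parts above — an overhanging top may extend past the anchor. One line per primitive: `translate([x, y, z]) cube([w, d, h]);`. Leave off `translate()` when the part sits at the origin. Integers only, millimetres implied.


translate([305, 190, 0]) cube([85, 85, 1146]);
translate([2116, 190, 0]) cube([85, 85, 1146]);
translate([390, 190, 253]) cube([1726, 85, 64]);
translate([390, 190, 947]) cube([1726, 85, 64]);
translate([520, 275, 82]) cube([97, 24, 992]);
translate([747, 275, 82]) cube([97, 24, 992]);
translate([974, 275, 82]) cube([97, 24, 992]);
translate([1201, 275, 82]) cube([97, 24, 992]);
translate([1428, 275, 82]) cube([97, 24, 992]);
translate([1655, 275, 82]) cube([97, 24, 992]);
translate([1882, 275, 82]) cube([97, 24, 992]);


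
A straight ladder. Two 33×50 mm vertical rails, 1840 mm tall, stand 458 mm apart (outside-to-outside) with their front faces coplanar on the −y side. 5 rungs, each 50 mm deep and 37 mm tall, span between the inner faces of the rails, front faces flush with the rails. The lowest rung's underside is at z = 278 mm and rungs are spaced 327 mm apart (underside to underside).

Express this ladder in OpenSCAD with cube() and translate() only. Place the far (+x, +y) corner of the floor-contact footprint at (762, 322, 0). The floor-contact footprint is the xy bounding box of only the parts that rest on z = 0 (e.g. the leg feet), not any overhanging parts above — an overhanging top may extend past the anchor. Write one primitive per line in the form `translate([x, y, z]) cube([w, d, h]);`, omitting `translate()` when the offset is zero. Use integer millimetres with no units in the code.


translate([304, 272, 0]) cube([33, 50, 1840]);
translate([729, 272, 0]) cube([33, 50, 1840]);
translate([337, 272, 278]) cube([392, 50, 37]);
translate([337, 272, 605]) cube([392, 50, 37]);
translate([337, 272, 932]) cube([392, 50, 37]);
translate([337, 272, 1259]) cube([392, 50, 37]);
translate([337, 272, 1586]) cube([392, 50, 37]);


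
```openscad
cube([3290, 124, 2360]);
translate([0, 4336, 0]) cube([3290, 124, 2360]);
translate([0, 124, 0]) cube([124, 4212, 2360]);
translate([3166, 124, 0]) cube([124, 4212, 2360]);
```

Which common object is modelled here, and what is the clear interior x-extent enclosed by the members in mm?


A house (or room) frame. The interior width is 3042 mm.

Four 2360 mm walls enclosing a rectangle with no floor or roof — a room or house frame. Outside width is 3290 mm and wall thickness is 124 mm, so the interior width is 3290 − 2 × 124 = 3042 mm.


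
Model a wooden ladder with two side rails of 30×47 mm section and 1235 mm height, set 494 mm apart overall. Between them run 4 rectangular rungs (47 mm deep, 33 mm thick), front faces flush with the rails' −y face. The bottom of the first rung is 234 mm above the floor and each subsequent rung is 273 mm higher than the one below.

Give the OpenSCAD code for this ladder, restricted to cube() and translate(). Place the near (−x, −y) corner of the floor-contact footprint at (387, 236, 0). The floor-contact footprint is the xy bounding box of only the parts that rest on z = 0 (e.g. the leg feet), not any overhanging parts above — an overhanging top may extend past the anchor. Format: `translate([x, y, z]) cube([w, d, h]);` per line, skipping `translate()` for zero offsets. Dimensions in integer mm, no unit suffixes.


// rung span = 494 - 2*30 = 434
// rung[k] z = 234 + k*273
translate([387, 236, 0]) cube([30, 47, 1235]);
translate([851, 236, 0]) cube([30, 47, 1235]);
translate([417, 236, 234]) cube([434, 47, 33]);
translate([417, 236, 507]) cube([434, 47, 33]);
translate([417, 236, 780]) cube([434, 47, 33]);
translate([417, 236, 1053]) cube([434, 47, 33]);


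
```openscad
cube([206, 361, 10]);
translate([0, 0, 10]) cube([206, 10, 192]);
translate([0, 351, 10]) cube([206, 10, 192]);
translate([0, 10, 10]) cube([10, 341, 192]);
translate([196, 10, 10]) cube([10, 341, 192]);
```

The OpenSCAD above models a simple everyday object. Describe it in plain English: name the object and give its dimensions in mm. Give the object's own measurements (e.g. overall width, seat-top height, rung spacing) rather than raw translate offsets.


An open-topped rectangular box: outside dimensions 206×361×202 mm, with a uniform wall and base thickness of 10 mm. The base is a full 206×361 slab on the floor; four walls sit on top of the base. The front and back walls (the −y and +y sides) span the full width; the two side walls fit between them.


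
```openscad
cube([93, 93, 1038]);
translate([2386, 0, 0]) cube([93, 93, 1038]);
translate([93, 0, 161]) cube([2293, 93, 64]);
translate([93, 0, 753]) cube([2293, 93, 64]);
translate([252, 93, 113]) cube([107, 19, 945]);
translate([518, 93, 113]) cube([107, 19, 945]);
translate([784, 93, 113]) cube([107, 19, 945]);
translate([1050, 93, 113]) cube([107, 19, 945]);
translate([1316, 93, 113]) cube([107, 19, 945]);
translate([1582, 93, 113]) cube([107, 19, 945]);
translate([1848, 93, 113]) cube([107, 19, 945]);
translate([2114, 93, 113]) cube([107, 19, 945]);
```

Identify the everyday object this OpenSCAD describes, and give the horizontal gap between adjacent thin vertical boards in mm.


A fence section. The picket gap is 159 mm.

Two posts, two rails, 8 pickets — a fence section. Span 2293 mm holds 8 pickets of 107 mm with 9 equal gaps: ⌊(2293 − 8·107) / 9⌋ = 159 mm.


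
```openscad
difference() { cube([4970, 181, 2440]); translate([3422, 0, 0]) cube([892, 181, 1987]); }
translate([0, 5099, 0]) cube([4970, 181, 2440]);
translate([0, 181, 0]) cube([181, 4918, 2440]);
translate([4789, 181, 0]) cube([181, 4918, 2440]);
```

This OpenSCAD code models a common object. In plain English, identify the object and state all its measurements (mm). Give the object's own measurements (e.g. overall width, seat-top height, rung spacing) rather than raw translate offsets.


A single room: four walls, each 2440 mm tall and 181 mm thick, enclosing an outside footprint 4970×5280 mm (x × y), no floor or roof. The front and back walls (−y and +y sides) run the full x-width; the side walls fit between their inner faces. A door opening 892 mm wide and 1987 mm tall is cut through the front wall from the floor up, its −x edge 3422 mm from the wall's −x end.


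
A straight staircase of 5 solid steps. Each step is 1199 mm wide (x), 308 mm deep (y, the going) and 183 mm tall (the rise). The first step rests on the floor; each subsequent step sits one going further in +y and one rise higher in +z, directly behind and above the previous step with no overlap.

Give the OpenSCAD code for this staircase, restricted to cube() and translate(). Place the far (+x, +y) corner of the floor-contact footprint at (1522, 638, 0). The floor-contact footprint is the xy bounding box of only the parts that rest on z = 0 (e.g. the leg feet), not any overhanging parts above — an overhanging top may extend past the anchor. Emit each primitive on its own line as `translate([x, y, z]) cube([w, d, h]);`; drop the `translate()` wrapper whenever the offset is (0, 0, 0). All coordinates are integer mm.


translate([323, 330, 0]) cube([1199, 308, 183]);
translate([323, 638, 183]) cube([1199, 308, 183]);
translate([323, 946, 366]) cube([1199, 308, 183]);
translate([323, 1254, 549]) cube([1199, 308, 183]);
translate([323, 1562, 732]) cube([1199, 308, 183]);


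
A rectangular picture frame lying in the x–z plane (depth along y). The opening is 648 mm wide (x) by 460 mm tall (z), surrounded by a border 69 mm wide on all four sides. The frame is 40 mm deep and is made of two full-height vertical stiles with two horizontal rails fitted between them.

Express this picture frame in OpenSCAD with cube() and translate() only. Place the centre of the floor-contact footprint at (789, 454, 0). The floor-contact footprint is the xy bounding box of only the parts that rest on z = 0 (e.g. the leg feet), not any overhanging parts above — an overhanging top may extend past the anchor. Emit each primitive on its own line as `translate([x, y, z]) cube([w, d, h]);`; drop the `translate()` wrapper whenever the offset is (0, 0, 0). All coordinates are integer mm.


translate([396, 434, 0]) cube([69, 40, 598]);
translate([1113, 434, 0]) cube([69, 40, 598]);
translate([465, 434, 0]) cube([648, 40, 69]);
translate([465, 434, 529]) cube([648, 40, 69]);


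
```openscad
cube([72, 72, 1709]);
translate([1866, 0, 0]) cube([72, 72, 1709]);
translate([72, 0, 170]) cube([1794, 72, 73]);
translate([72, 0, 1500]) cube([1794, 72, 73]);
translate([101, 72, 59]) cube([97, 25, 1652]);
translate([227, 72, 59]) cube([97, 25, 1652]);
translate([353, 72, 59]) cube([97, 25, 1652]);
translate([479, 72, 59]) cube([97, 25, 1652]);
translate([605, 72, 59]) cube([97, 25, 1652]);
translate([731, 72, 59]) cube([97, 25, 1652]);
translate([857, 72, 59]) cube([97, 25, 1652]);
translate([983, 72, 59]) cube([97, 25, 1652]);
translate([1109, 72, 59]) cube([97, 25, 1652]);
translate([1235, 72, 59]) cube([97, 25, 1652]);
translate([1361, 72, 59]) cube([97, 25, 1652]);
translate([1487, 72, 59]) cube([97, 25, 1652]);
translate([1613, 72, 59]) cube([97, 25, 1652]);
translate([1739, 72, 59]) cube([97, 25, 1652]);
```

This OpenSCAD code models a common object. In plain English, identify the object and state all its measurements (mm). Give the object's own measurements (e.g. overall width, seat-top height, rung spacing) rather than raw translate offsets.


A fence section. Two 72×72 mm posts, 1709 mm tall, stand on the floor with a clear span of 1794 mm between their inner faces. Two horizontal rails of 72×73 mm section span the gap between the posts with their undersides at z = 170 mm and z = 1500 mm, flush with the posts' −y face. 14 pickets, each 97 mm wide, 25 mm thick and 1652 mm tall, are fixed to the +y face of the rails with their bottoms at z = 59 mm, spaced across the span with a 29 mm gap after the −x post and between neighbouring pickets, with 30 mm left before the +x post.


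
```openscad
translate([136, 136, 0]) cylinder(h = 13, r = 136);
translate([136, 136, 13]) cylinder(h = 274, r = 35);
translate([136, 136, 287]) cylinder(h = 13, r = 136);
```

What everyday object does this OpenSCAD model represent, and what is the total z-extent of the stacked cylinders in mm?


A spool. The overall height is 300 mm.

Three coaxial cylinders, large–small–large — a spool. Two 13 mm flanges and a 274 mm core give 13 + 274 + 13 = 300 mm.


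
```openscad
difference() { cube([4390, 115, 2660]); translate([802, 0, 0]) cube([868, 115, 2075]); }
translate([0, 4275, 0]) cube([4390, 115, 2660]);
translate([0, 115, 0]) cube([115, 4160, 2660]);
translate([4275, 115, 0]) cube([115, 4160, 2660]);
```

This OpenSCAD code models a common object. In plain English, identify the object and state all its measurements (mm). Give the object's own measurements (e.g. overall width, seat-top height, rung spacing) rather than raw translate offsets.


A single room: four walls, each 2660 mm tall and 115 mm thick, enclosing an outside footprint 4390×4390 mm (x × y), no floor or roof. The front and back walls (−y and +y sides) run the full x-width; the side walls fit between their inner faces. A door opening 868 mm wide and 2075 mm tall is cut through the front wall from the floor up, its −x edge 802 mm from the wall's −x end.


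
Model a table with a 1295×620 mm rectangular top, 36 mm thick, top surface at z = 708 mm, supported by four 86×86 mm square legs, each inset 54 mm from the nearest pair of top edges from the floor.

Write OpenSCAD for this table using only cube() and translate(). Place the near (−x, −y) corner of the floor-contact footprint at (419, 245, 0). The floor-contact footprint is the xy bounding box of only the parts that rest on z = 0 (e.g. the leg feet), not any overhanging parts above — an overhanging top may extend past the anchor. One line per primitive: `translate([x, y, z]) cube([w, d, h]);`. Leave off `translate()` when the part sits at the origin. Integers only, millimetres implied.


translate([365, 191, 672]) cube([1295, 620, 36]);
translate([419, 245, 0]) cube([86, 86, 672]);
translate([1520, 245, 0]) cube([86, 86, 672]);
translate([419, 671, 0]) cube([86, 86, 672]);
translate([1520, 671, 0]) cube([86, 86, 672]);


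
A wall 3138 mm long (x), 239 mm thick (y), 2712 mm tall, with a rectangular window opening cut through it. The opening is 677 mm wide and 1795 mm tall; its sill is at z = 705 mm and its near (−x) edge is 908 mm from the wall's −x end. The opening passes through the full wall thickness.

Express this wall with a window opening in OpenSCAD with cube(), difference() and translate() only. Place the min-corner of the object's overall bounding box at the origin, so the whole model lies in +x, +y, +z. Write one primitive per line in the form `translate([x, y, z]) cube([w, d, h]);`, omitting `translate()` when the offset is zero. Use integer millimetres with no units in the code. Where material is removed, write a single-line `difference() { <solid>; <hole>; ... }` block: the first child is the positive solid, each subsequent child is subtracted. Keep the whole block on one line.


difference() { cube([3138, 239, 2712]); translate([908, 0, 705]) cube([677, 239, 1795]); }


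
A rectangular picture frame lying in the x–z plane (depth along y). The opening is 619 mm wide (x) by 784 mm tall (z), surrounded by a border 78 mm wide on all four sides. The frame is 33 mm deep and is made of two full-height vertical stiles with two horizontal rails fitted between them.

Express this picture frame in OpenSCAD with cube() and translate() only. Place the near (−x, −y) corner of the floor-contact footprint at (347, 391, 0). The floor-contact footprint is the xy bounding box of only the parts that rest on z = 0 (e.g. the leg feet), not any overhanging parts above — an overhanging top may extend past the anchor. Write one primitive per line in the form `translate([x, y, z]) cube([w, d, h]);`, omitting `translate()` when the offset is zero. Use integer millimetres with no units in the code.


translate([347, 391, 0]) cube([78, 33, 940]);
translate([1044, 391, 0]) cube([78, 33, 940]);
translate([425, 391, 0]) cube([619, 33, 78]);
translate([425, 391, 862]) cube([619, 33, 78]);


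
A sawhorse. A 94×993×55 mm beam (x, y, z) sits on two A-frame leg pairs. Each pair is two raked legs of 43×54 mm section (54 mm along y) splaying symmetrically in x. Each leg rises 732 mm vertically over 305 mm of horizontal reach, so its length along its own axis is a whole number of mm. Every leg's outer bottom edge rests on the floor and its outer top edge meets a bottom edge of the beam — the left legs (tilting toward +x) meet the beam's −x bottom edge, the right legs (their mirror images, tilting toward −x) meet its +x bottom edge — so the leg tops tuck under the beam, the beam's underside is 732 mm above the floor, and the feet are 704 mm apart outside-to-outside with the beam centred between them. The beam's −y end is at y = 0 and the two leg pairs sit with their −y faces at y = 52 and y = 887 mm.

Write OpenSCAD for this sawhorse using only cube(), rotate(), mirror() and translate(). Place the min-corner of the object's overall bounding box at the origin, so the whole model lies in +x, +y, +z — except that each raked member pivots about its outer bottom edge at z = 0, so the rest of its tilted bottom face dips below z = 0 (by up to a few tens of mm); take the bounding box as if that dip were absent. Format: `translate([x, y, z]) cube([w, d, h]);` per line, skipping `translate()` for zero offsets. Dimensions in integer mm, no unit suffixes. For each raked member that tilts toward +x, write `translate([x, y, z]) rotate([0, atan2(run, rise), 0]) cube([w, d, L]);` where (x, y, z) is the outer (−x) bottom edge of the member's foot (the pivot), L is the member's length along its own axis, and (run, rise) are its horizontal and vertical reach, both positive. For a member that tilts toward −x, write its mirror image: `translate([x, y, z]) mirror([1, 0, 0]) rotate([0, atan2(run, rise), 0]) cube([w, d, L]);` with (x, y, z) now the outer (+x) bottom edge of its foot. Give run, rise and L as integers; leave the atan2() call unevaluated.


translate([305, 0, 732]) cube([94, 993, 55]);
translate([0, 52, 0]) rotate([0, atan2(305, 732), 0]) cube([43, 54, 793]);
translate([704, 52, 0]) mirror([1, 0, 0]) rotate([0, atan2(305, 732), 0]) cube([43, 54, 793]);
translate([0, 887, 0]) rotate([0, atan2(305, 732), 0]) cube([43, 54, 793]);
translate([704, 887, 0]) mirror([1, 0, 0]) rotate([0, atan2(305, 732), 0]) cube([43, 54, 793]);


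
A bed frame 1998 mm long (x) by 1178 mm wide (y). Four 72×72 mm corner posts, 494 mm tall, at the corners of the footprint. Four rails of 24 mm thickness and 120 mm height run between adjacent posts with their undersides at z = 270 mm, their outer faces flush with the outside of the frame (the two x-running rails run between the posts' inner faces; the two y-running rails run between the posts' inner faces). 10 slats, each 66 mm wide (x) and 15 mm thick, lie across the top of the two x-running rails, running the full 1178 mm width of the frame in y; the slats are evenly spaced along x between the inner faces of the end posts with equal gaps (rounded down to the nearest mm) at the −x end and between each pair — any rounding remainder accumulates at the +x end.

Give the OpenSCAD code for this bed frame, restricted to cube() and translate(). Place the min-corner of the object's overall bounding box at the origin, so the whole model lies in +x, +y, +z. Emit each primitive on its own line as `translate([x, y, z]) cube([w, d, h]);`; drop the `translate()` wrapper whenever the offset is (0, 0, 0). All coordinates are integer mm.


cube([72, 72, 494]);
translate([0, 1106, 0]) cube([72, 72, 494]);
translate([1926, 0, 0]) cube([72, 72, 494]);
translate([1926, 1106, 0]) cube([72, 72, 494]);
translate([72, 0, 270]) cube([1854, 24, 120]);
translate([72, 1154, 270]) cube([1854, 24, 120]);
translate([0, 72, 270]) cube([24, 1034, 120]);
translate([1974, 72, 270]) cube([24, 1034, 120]);
translate([180, 0, 390]) cube([66, 1178, 15]);
translate([354, 0, 390]) cube([66, 1178, 15]);
translate([528, 0, 390]) cube([66, 1178, 15]);
translate([702, 0, 390]) cube([66, 1178, 15]);
translate([876, 0, 390]) cube([66, 1178, 15]);
translate([1050, 0, 390]) cube([66, 1178, 15]);
translate([1224, 0, 390]) cube([66, 1178, 15]);
translate([1398, 0, 390]) cube([66, 1178, 15]);
translate([1572, 0, 390]) cube([66, 1178, 15]);
translate([1746, 0, 390]) cube([66, 1178, 15]);


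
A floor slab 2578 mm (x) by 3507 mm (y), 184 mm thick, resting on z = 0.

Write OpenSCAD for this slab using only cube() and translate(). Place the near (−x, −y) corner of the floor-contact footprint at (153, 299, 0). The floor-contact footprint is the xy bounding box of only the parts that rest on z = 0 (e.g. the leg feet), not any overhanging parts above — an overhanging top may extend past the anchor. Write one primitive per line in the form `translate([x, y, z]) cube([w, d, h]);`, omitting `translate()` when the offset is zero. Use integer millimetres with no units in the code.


translate([153, 299, 0]) cube([2578, 3507, 184]);


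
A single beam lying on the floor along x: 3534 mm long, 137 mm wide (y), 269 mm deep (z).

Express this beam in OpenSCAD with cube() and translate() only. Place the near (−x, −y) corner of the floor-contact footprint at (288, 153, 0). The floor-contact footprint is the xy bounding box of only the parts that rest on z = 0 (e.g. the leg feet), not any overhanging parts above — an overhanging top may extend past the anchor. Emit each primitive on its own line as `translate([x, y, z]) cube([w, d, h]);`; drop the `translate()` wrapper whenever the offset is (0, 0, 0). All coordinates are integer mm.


translate([288, 153, 0]) cube([3534, 137, 269]);


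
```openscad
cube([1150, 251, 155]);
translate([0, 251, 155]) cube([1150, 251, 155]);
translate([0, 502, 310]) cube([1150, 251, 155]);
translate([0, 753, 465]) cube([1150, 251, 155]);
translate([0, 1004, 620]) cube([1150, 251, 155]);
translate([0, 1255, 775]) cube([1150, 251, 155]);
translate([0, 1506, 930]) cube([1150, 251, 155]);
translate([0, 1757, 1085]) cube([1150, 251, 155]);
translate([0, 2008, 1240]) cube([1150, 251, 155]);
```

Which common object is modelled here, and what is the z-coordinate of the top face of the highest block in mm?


A staircase. The total rise is 1395 mm.

9 identical blocks, each offset up and back from the previous — a staircase. Each step is 155 mm tall and there are 9 of them, so the total rise is 9 × 155 = 1395 mm.


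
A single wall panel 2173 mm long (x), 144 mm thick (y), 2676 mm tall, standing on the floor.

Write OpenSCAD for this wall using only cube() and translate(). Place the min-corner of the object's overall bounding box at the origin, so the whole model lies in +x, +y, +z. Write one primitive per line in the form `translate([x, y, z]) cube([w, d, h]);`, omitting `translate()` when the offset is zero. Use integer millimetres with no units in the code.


cube([2173, 144, 2676]);


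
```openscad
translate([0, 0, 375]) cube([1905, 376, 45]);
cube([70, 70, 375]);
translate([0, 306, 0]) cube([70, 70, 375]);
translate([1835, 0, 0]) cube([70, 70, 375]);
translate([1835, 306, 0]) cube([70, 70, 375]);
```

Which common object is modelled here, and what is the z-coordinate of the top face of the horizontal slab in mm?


A bench. The seat-top height is 420 mm.

A long slab on four corner posts — a bench. The slab sits at z = 375 with thickness 45, so the top is 375 + 45 = 420 mm.


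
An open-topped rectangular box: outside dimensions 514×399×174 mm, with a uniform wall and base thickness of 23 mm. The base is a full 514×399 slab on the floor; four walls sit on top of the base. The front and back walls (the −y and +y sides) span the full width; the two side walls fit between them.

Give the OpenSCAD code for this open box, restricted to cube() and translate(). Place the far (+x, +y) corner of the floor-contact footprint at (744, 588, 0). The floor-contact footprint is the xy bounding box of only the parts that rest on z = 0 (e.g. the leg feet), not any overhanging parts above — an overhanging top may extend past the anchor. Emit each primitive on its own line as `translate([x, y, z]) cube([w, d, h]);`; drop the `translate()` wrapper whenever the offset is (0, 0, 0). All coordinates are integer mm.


translate([230, 189, 0]) cube([514, 399, 23]);
translate([230, 189, 23]) cube([514, 23, 151]);
translate([230, 565, 23]) cube([514, 23, 151]);
translate([230, 212, 23]) cube([23, 353, 151]);
translate([721, 212, 23]) cube([23, 353, 151]);


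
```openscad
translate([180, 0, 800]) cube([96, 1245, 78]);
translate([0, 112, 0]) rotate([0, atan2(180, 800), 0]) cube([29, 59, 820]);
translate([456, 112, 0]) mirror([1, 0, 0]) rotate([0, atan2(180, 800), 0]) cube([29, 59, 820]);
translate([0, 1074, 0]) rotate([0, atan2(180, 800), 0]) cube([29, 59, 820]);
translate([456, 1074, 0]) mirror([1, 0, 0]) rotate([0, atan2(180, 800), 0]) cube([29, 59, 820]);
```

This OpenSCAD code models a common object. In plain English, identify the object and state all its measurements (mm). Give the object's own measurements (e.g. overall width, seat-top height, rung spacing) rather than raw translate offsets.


A sawhorse. A 96×1245×78 mm beam (x, y, z) sits on two A-frame leg pairs. Each pair is two raked legs of 29×59 mm section (59 mm along y) splaying symmetrically in x. Each leg rises 800 mm vertically over 180 mm of horizontal reach and is 820 mm long along its own axis. Every leg's outer bottom edge rests on the floor and its outer top edge meets a bottom edge of the beam — the left legs (tilting toward +x) meet the beam's −x bottom edge, the right legs (their mirror images, tilting toward −x) meet its +x bottom edge — so the leg tops tuck under the beam, the beam's underside is 800 mm above the floor, and the feet are 456 mm apart outside-to-outside with the beam centred between them. The two leg pairs are set in 112 mm from either end of the beam.
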